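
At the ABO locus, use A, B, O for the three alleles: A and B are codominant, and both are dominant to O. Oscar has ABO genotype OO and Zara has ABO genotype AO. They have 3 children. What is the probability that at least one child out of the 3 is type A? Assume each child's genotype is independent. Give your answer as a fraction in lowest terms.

ABO cross OO × AO → 1/2 O, 1/2 A.
So P(type A) = 1/2 per child.
P(none) = (1/2)^3 = 1/8; P(at least one) = 1 − 1/8 = 7/8.

7/8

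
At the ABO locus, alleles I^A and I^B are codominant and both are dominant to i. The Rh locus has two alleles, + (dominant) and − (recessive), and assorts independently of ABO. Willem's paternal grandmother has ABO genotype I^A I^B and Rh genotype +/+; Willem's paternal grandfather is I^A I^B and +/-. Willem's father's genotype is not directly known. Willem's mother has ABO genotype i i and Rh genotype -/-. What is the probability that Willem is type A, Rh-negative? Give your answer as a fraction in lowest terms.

1/8

Willem's father's ABO genotype from I^A I^B × I^A I^B: 1/4 I^A I^A, 1/2 I^A I^B, 1/4 I^B I^B.
Crossing each possibility with the mother i i and summing P(type A): 1/4·1 + 1/2·1/2 + 1/4·0 = 1/2.
Similarly for Rh via the father's Rh distribution: P(Rh-) = 1/4.
Independent loci: 1/2 × 1/4 = 1/8.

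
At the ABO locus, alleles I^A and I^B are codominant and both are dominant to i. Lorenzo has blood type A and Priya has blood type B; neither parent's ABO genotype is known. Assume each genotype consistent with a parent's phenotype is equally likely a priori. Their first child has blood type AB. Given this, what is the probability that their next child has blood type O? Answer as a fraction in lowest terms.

Possible genotypes: Lorenzo ∈ {I^A I^A, I^A i}; Priya ∈ {I^B I^B, I^B i}.
Weight each parental genotype pair by prior × P(type-AB child):
  I^A I^A × I^B I^B: posterior weight 4/9; P(next child type O) = 0.
  I^A I^A × I^B i: posterior weight 2/9; P(next child type O) = 0.
  I^A i × I^B I^B: posterior weight 2/9; P(next child type O) = 0.
  I^A i × I^B i: posterior weight 1/9; P(next child type O) = 1/4.
Weighted sum = 1/36.

1/36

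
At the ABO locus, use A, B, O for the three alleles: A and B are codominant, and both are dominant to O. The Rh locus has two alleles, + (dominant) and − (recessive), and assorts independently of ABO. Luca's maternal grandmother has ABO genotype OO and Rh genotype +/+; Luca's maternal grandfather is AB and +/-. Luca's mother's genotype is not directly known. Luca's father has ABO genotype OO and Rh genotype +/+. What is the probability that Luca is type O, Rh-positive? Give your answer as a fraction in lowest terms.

Luca's mother's ABO genotype from OO × AB: 1/2 AO, 1/2 BO.
Crossing each possibility with the father OO and summing P(type O): 1/2·1/2 + 1/2·1/2 = 1/2.
Similarly for Rh via the mother's Rh distribution: P(Rh+) = 1.
Independent loci: 1/2 × 1 = 1/2.

1/2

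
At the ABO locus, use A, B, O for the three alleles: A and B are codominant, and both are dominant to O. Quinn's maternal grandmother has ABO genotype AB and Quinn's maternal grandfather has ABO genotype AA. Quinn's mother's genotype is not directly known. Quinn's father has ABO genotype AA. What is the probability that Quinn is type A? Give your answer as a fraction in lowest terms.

3/4

Quinn's mother's ABO genotype from AB × AA: 1/2 AA, 1/2 AB.
Crossing each possibility with the father AA and summing P(type A): 1/2·1 + 1/2·1/2 = 3/4.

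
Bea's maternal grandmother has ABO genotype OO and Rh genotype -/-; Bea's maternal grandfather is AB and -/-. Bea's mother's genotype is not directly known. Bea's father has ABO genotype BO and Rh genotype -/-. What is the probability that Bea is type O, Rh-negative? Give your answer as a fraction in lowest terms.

Bea's mother's ABO genotype from OO × AB: 1/2 AO, 1/2 BO.
Crossing each possibility with the father BO and summing P(type O): 1/2·1/4 + 1/2·1/4 = 1/4.
Similarly for Rh via the mother's Rh distribution: P(Rh-) = 1.
Independent loci: 1/4 × 1 = 1/4.

1/4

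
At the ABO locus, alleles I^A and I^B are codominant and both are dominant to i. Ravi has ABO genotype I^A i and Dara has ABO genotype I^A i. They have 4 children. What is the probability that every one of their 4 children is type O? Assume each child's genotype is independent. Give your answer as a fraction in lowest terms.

1/256

ABO cross I^A i × I^A i → 1/4 O, 3/4 A.
So P(type O) = 1/4 per child.
All 4 independent: (1/4)^4 = 1/256.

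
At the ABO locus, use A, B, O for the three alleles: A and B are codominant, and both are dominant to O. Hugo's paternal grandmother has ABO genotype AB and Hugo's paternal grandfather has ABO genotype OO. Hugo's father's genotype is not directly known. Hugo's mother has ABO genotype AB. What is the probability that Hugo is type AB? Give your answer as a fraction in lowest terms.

1/4

Hugo's father's ABO genotype from AB × OO: 1/2 AO, 1/2 BO.
Crossing each possibility with the mother AB and summing P(type AB): 1/2·1/4 + 1/2·1/4 = 1/4.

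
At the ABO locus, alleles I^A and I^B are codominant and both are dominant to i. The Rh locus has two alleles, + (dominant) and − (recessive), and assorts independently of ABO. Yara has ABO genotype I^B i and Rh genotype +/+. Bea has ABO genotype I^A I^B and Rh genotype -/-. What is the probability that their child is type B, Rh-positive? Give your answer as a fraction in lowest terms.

ABO cross I^B i × I^A I^B → offspring phenotypes: 1/4 A, 1/2 B, 1/4 AB.
Rh cross +/+ × -/- → 1 Rh+.
Independent loci: P(type B, Rh-positive) = 1/2 × 1 = 1/2.

1/2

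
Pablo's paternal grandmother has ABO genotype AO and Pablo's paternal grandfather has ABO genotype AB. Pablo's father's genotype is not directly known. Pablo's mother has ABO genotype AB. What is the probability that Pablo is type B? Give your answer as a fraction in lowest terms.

1/4

Pablo's father's ABO genotype from AO × AB: 1/4 AA, 1/4 AB, 1/4 AO, 1/4 BO.
Crossing each possibility with the mother AB and summing P(type B): 1/4·0 + 1/4·1/4 + 1/4·1/4 + 1/4·1/2 = 1/4.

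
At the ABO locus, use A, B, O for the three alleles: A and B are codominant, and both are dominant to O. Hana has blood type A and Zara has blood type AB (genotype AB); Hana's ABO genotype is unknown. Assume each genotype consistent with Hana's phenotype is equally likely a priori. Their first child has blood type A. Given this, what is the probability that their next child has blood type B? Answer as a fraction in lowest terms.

1/8

Possible genotypes: Hana ∈ {AA, AO}; Zara ∈ {AB}.
Weight each parental genotype pair by prior × P(type-A child):
  AA × AB: posterior weight 1/2; P(next child type B) = 0.
  AO × AB: posterior weight 1/2; P(next child type B) = 1/4.
Weighted sum = 1/8.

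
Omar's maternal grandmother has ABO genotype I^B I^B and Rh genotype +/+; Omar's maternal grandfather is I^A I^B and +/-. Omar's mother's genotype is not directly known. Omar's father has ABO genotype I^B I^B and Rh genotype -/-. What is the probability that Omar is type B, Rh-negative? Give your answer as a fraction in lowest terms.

3/16

Omar's mother's ABO genotype from I^B I^B × I^A I^B: 1/2 I^A I^B, 1/2 I^B I^B.
Crossing each possibility with the father I^B I^B and summing P(type B): 1/2·1/2 + 1/2·1 = 3/4.
Similarly for Rh via the mother's Rh distribution: P(Rh-) = 1/4.
Independent loci: 3/4 × 1/4 = 3/16.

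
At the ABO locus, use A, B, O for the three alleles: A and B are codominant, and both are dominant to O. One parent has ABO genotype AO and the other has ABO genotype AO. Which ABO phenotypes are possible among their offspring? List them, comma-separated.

O, A

Gametes from AO × AO give offspring ABO genotypes AA, AO, OO, i.e. phenotypes O, A.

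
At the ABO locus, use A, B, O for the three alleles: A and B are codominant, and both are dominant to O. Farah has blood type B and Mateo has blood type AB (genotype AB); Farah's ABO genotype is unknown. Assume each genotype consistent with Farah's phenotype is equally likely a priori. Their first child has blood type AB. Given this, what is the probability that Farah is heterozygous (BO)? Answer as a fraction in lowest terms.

Possible genotypes: Farah ∈ {BB, BO}; Mateo ∈ {AB}.
Weight each parental genotype pair by prior × P(type-AB child):
  BB × AB: posterior weight 2/3.
  BO × AB: posterior weight 1/3.
Sum the posterior weight over pairs where Farah is BO: 1/3.

1/3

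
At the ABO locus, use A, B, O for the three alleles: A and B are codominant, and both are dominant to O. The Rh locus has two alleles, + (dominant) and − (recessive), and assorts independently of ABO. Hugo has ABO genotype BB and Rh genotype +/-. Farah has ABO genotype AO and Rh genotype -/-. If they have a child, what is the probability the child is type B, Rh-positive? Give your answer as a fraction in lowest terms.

ABO cross BB × AO → offspring phenotypes: 1/2 B, 1/2 AB.
Rh cross +/- × -/- → 1/2 Rh+, 1/2 Rh-.
Independent loci: P(type B, Rh-positive) = 1/2 × 1/2 = 1/4.

1/4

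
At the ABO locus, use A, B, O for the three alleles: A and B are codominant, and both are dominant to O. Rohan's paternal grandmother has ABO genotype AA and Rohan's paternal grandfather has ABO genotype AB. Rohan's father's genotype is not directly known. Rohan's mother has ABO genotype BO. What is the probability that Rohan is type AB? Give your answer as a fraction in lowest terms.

3/8

Rohan's father's ABO genotype from AA × AB: 1/2 AA, 1/2 AB.
Crossing each possibility with the mother BO and summing P(type AB): 1/2·1/2 + 1/2·1/4 = 3/8.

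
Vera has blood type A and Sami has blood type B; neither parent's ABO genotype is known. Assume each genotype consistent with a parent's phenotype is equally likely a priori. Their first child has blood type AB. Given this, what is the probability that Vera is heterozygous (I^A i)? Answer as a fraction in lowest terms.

1/3

Possible genotypes: Vera ∈ {I^A I^A, I^A i}; Sami ∈ {I^B I^B, I^B i}.
Weight each parental genotype pair by prior × P(type-AB child):
  I^A I^A × I^B I^B: posterior weight 4/9.
  I^A I^A × I^B i: posterior weight 2/9.
  I^A i × I^B I^B: posterior weight 2/9.
  I^A i × I^B i: posterior weight 1/9.
Sum the posterior weight over pairs where Vera is I^A i: 1/3.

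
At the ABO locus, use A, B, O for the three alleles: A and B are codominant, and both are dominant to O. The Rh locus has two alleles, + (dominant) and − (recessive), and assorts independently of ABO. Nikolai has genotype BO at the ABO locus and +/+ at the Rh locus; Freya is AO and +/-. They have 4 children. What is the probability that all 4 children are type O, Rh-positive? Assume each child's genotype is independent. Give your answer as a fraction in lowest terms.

ABO cross BO × AO → 1/4 O, 1/4 A, 1/4 B, 1/4 AB.
Rh cross +/+ × +/- → 1 Rh+; so P(type O, Rh-positive) = 1/4 × 1 = 1/4 per child.
All 4 independent: (1/4)^4 = 1/256.

1/256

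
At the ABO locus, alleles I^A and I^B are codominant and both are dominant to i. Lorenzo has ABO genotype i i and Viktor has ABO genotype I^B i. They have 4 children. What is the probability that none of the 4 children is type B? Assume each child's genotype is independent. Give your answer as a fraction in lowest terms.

1/16

ABO cross i i × I^B i → 1/2 O, 1/2 B.
So P(type B) = 1/2 per child.
P(not type B) = 1/2 for one child; (1/2)^4 = 1/16.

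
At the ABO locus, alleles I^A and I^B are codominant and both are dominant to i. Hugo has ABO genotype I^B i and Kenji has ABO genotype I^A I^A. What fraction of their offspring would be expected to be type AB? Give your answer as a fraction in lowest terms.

1/2

ABO cross I^B i × I^A I^A → offspring phenotypes: 1/2 A, 1/2 AB.
So P(type AB) = 1/2.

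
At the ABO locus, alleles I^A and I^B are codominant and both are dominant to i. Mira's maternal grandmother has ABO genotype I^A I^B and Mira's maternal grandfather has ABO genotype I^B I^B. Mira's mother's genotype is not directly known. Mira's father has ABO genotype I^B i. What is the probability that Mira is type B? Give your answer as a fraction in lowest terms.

3/4

Mira's mother's ABO genotype from I^A I^B × I^B I^B: 1/2 I^A I^B, 1/2 I^B I^B.
Crossing each possibility with the father I^B i and summing P(type B): 1/2·1/2 + 1/2·1 = 3/4.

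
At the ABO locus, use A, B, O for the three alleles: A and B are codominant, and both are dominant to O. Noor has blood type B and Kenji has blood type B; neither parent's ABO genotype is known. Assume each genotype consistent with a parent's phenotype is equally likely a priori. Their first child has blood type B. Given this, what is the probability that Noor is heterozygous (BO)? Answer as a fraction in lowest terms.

7/15

Possible genotypes: Noor ∈ {BB, BO}; Kenji ∈ {BB, BO}.
Weight each parental genotype pair by prior × P(type-B child):
  BB × BB: posterior weight 4/15.
  BB × BO: posterior weight 4/15.
  BO × BB: posterior weight 4/15.
  BO × BO: posterior weight 1/5.
Sum the posterior weight over pairs where Noor is BO: 7/15.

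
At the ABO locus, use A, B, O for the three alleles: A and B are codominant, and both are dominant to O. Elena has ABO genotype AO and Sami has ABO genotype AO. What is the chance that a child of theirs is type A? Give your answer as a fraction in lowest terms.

ABO cross AO × AO → offspring phenotypes: 1/4 O, 3/4 A.
So P(type A) = 3/4.

3/4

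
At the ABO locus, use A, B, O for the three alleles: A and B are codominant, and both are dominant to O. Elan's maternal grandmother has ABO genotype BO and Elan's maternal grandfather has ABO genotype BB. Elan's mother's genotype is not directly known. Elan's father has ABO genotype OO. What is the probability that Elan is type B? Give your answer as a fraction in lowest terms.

3/4

Elan's mother's ABO genotype from BO × BB: 1/2 BB, 1/2 BO.
Crossing each possibility with the father OO and summing P(type B): 1/2·1 + 1/2·1/2 = 3/4.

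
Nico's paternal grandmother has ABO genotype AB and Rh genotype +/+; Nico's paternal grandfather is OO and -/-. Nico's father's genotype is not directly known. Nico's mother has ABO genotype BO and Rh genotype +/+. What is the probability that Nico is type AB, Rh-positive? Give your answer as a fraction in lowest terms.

Nico's father's ABO genotype from AB × OO: 1/2 AO, 1/2 BO.
Crossing each possibility with the mother BO and summing P(type AB): 1/2·1/4 + 1/2·0 = 1/8.
Similarly for Rh via the father's Rh distribution: P(Rh+) = 1.
Independent loci: 1/8 × 1 = 1/8.

1/8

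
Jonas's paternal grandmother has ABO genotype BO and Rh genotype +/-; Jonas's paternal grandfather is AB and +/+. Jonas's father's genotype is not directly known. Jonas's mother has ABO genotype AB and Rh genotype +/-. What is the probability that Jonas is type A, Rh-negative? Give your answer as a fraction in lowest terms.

Jonas's father's ABO genotype from BO × AB: 1/4 AB, 1/4 AO, 1/4 BB, 1/4 BO.
Crossing each possibility with the mother AB and summing P(type A): 1/4·1/4 + 1/4·1/2 + 1/4·0 + 1/4·1/4 = 1/4.
Similarly for Rh via the father's Rh distribution: P(Rh-) = 1/8.
Independent loci: 1/4 × 1/8 = 1/32.

1/32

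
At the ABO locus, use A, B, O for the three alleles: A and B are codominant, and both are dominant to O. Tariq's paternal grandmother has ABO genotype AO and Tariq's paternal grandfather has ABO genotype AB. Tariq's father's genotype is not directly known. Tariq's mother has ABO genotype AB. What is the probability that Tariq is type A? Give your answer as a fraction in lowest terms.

Tariq's father's ABO genotype from AO × AB: 1/4 AA, 1/4 AB, 1/4 AO, 1/4 BO.
Crossing each possibility with the mother AB and summing P(type A): 1/4·1/2 + 1/4·1/4 + 1/4·1/2 + 1/4·1/4 = 3/8.

3/8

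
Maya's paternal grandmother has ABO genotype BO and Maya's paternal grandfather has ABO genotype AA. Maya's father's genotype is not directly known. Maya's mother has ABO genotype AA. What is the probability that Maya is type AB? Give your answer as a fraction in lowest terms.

1/4

Maya's father's ABO genotype from BO × AA: 1/2 AB, 1/2 AO.
Crossing each possibility with the mother AA and summing P(type AB): 1/2·1/2 + 1/2·0 = 1/4.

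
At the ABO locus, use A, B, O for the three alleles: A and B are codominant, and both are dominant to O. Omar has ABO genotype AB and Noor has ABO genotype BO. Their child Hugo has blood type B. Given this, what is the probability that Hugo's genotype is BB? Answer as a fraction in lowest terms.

1/2

Cross AB × BO → 1/4 AB, 1/4 AO, 1/4 BB, 1/4 BO.
Type-B genotypes among offspring: BB (1/4), BO (1/4); total 1/2.
P(BB | type B) = (1/4) / (1/2) = 1/2.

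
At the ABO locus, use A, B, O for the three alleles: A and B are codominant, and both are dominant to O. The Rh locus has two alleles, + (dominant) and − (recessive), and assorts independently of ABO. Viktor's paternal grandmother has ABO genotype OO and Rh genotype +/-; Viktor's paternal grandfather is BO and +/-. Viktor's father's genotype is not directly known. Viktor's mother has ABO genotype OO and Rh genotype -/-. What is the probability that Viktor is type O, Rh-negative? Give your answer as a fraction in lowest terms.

Viktor's father's ABO genotype from OO × BO: 1/2 BO, 1/2 OO.
Crossing each possibility with the mother OO and summing P(type O): 1/2·1/2 + 1/2·1 = 3/4.
Similarly for Rh via the father's Rh distribution: P(Rh-) = 1/2.
Independent loci: 3/4 × 1/2 = 3/8.

3/8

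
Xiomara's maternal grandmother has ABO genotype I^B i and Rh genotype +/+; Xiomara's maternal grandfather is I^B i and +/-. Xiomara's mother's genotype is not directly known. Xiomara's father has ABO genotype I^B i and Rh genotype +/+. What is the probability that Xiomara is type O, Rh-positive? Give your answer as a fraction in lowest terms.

1/4

Xiomara's mother's ABO genotype from I^B i × I^B i: 1/4 I^B I^B, 1/2 I^B i, 1/4 i i.
Crossing each possibility with the father I^B i and summing P(type O): 1/4·0 + 1/2·1/4 + 1/4·1/2 = 1/4.
Similarly for Rh via the mother's Rh distribution: P(Rh+) = 1.
Independent loci: 1/4 × 1 = 1/4.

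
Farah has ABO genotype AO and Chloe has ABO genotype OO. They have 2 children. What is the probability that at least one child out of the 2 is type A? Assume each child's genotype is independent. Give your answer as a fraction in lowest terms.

ABO cross AO × OO → 1/2 O, 1/2 A.
So P(type A) = 1/2 per child.
P(none) = (1/2)^2 = 1/4; P(at least one) = 1 − 1/4 = 3/4.

3/4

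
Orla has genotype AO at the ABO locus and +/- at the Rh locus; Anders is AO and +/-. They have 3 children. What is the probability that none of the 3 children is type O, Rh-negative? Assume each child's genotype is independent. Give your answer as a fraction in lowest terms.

3375/4096

ABO cross AO × AO → 1/4 O, 3/4 A.
Rh cross +/- × +/- → 3/4 Rh+, 1/4 Rh-; so P(type O, Rh-negative) = 1/4 × 1/4 = 1/16 per child.
P(not type O, Rh-negative) = 15/16 for one child; (15/16)^3 = 3375/4096.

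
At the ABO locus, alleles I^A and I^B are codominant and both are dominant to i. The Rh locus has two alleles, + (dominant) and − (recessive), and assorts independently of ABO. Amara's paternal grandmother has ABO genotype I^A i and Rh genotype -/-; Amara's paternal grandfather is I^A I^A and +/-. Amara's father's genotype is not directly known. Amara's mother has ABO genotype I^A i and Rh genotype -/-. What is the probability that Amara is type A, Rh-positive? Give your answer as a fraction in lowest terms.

Amara's father's ABO genotype from I^A i × I^A I^A: 1/2 I^A I^A, 1/2 I^A i.
Crossing each possibility with the mother I^A i and summing P(type A): 1/2·1 + 1/2·3/4 = 7/8.
Similarly for Rh via the father's Rh distribution: P(Rh+) = 1/4.
Independent loci: 7/8 × 1/4 = 7/32.

7/32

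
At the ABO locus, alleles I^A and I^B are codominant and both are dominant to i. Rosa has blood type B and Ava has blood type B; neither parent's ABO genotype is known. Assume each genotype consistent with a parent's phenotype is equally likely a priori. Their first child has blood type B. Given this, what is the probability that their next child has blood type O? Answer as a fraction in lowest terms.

1/20

Possible genotypes: Rosa ∈ {I^B I^B, I^B i}; Ava ∈ {I^B I^B, I^B i}.
Weight each parental genotype pair by prior × P(type-B child):
  I^B I^B × I^B I^B: posterior weight 4/15; P(next child type O) = 0.
  I^B I^B × I^B i: posterior weight 4/15; P(next child type O) = 0.
  I^B i × I^B I^B: posterior weight 4/15; P(next child type O) = 0.
  I^B i × I^B i: posterior weight 1/5; P(next child type O) = 1/4.
Weighted sum = 1/20.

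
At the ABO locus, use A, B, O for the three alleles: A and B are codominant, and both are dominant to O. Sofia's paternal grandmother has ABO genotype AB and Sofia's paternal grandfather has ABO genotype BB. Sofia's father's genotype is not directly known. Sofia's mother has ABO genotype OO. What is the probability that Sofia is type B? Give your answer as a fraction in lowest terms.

3/4

Sofia's father's ABO genotype from AB × BB: 1/2 AB, 1/2 BB.
Crossing each possibility with the mother OO and summing P(type B): 1/2·1/2 + 1/2·1 = 3/4.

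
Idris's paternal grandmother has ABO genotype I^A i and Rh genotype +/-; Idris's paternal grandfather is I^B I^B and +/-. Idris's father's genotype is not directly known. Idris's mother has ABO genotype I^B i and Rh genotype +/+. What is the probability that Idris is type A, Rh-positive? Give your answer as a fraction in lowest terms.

Idris's father's ABO genotype from I^A i × I^B I^B: 1/2 I^A I^B, 1/2 I^B i.
Crossing each possibility with the mother I^B i and summing P(type A): 1/2·1/4 + 1/2·0 = 1/8.
Similarly for Rh via the father's Rh distribution: P(Rh+) = 1.
Independent loci: 1/8 × 1 = 1/8.

1/8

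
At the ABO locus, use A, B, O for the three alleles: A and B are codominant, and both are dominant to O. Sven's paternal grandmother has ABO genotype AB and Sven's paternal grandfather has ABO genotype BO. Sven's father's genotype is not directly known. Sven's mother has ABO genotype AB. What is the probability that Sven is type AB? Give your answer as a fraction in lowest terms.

3/8

Sven's father's ABO genotype from AB × BO: 1/4 AB, 1/4 AO, 1/4 BB, 1/4 BO.
Crossing each possibility with the mother AB and summing P(type AB): 1/4·1/2 + 1/4·1/4 + 1/4·1/2 + 1/4·1/4 = 3/8.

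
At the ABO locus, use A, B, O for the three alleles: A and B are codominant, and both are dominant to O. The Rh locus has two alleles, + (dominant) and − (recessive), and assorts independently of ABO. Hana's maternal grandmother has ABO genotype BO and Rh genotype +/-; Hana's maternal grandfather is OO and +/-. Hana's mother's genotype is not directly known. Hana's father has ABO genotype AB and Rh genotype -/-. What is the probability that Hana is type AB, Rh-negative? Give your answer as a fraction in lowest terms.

1/16

Hana's mother's ABO genotype from BO × OO: 1/2 BO, 1/2 OO.
Crossing each possibility with the father AB and summing P(type AB): 1/2·1/4 + 1/2·0 = 1/8.
Similarly for Rh via the mother's Rh distribution: P(Rh-) = 1/2.
Independent loci: 1/8 × 1/2 = 1/16.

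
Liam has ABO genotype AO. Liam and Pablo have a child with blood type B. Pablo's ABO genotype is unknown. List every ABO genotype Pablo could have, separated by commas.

For each candidate genotype of Pablo, check whether crossing it with AO can produce every observed child phenotype.
  AA → possible child types {A} ✗
  AB → possible child types {A, B, AB} ✓
  AO → possible child types {O, A} ✗
  BB → possible child types {B, AB} ✓
  BO → possible child types {O, A, B, AB} ✓
  OO → possible child types {O, A} ✗

AB, BB, BO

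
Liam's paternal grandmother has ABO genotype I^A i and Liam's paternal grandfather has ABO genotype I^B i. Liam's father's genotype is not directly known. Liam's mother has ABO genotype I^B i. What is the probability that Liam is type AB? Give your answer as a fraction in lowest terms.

1/8

Liam's father's ABO genotype from I^A i × I^B i: 1/4 I^A I^B, 1/4 I^A i, 1/4 I^B i, 1/4 i i.
Crossing each possibility with the mother I^B i and summing P(type AB): 1/4·1/4 + 1/4·1/4 + 1/4·0 + 1/4·0 = 1/8.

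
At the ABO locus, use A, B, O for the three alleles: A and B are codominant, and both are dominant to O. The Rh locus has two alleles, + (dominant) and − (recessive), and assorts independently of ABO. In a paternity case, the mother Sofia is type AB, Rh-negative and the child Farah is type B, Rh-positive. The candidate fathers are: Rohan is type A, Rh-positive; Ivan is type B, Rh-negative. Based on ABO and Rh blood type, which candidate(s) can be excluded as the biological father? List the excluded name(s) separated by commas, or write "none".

A candidate is excluded only if no genotype consistent with his phenotype could produce a type B, Rh-positive child with a type AB, Rh-negative mother.
Ivan (type B, Rh-): no genotype consistent with that phenotype can produce a type-B Rh+ child with a type-AB mother.

Ivan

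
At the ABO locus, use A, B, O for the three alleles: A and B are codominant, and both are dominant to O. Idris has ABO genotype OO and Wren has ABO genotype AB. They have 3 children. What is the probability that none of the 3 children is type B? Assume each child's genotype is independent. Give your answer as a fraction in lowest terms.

1/8

ABO cross OO × AB → 1/2 A, 1/2 B.
So P(type B) = 1/2 per child.
P(not type B) = 1/2 for one child; (1/2)^3 = 1/8.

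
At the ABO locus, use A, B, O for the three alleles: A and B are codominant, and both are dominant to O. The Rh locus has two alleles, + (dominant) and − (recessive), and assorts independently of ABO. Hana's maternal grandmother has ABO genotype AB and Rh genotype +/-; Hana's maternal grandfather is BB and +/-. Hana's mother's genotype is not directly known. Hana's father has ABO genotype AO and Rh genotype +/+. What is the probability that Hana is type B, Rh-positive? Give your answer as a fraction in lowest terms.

3/8

Hana's mother's ABO genotype from AB × BB: 1/2 AB, 1/2 BB.
Crossing each possibility with the father AO and summing P(type B): 1/2·1/4 + 1/2·1/2 = 3/8.
Similarly for Rh via the mother's Rh distribution: P(Rh+) = 1.
Independent loci: 3/8 × 1 = 3/8.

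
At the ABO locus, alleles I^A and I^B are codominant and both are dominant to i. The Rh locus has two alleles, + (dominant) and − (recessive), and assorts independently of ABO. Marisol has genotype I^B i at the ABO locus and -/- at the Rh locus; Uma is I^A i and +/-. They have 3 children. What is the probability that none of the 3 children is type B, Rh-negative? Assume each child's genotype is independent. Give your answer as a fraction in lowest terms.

343/512

ABO cross I^B i × I^A i → 1/4 O, 1/4 A, 1/4 B, 1/4 AB.
Rh cross -/- × +/- → 1/2 Rh+, 1/2 Rh-; so P(type B, Rh-negative) = 1/4 × 1/2 = 1/8 per child.
P(not type B, Rh-negative) = 7/8 for one child; (7/8)^3 = 343/512.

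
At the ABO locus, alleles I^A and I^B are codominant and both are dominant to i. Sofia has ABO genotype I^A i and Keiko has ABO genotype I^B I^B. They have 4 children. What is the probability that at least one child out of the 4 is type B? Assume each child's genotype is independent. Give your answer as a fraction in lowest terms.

15/16

ABO cross I^A i × I^B I^B → 1/2 B, 1/2 AB.
So P(type B) = 1/2 per child.
P(none) = (1/2)^4 = 1/16; P(at least one) = 1 − 1/16 = 15/16.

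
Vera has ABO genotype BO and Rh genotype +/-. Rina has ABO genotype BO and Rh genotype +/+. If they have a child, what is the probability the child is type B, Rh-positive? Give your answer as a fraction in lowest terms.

3/4

ABO cross BO × BO → offspring phenotypes: 1/4 O, 3/4 B.
Rh cross +/- × +/+ → 1 Rh+.
Independent loci: P(type B, Rh-positive) = 3/4 × 1 = 3/4.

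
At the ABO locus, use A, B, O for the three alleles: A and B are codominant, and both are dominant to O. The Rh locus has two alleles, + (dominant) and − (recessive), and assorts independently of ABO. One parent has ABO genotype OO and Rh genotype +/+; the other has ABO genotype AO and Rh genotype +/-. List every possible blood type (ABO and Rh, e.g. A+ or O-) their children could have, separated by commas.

Gametes from OO × AO give offspring ABO genotypes AO, OO, i.e. phenotypes O, A.
Rh cross +/+ × +/- → phenotypes Rh+.
Combining independently: O+, A+.

O+, A+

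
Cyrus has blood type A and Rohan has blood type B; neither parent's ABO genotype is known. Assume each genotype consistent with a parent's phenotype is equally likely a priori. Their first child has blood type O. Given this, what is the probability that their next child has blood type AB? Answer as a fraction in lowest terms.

1/4

Possible genotypes: Cyrus ∈ {AA, AO}; Rohan ∈ {BB, BO}.
Weight each parental genotype pair by prior × P(type-O child):
  AO × BO: posterior weight 1; P(next child type AB) = 1/4.
Weighted sum = 1/4.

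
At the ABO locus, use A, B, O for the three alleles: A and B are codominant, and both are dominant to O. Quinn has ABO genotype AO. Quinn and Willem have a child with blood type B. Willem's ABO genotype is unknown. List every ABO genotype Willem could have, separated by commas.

AB, BB, BO

For each candidate genotype of Willem, check whether crossing it with AO can produce every observed child phenotype.
  AA → possible child types {A} ✗
  AB → possible child types {A, B, AB} ✓
  AO → possible child types {O, A} ✗
  BB → possible child types {B, AB} ✓
  BO → possible child types {O, A, B, AB} ✓
  OO → possible child types {O, A} ✗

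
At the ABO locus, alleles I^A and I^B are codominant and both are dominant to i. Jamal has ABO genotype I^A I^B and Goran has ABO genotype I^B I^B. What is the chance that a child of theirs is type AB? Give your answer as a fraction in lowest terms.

ABO cross I^A I^B × I^B I^B → offspring phenotypes: 1/2 B, 1/2 AB.
So P(type AB) = 1/2.

1/2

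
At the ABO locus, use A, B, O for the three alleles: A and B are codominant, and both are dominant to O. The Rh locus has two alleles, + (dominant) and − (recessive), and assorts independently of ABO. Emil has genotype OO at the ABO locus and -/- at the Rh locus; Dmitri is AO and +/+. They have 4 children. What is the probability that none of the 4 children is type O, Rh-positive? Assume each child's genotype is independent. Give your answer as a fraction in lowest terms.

1/16

ABO cross OO × AO → 1/2 O, 1/2 A.
Rh cross -/- × +/+ → 1 Rh+; so P(type O, Rh-positive) = 1/2 × 1 = 1/2 per child.
P(not type O, Rh-positive) = 1/2 for one child; (1/2)^4 = 1/16.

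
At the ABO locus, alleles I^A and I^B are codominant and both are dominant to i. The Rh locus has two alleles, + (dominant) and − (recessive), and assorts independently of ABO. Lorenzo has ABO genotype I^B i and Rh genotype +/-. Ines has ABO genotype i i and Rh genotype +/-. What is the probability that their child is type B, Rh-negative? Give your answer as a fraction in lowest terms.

1/8

ABO cross I^B i × i i → offspring phenotypes: 1/2 O, 1/2 B.
Rh cross +/- × +/- → 3/4 Rh+, 1/4 Rh-.
Independent loci: P(type B, Rh-negative) = 1/2 × 1/4 = 1/8.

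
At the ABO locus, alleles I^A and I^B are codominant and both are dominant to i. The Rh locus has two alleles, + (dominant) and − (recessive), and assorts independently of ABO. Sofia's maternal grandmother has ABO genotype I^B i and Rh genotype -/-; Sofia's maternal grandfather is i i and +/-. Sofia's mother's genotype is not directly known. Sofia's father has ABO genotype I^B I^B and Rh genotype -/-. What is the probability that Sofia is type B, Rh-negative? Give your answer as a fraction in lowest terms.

Sofia's mother's ABO genotype from I^B i × i i: 1/2 I^B i, 1/2 i i.
Crossing each possibility with the father I^B I^B and summing P(type B): 1/2·1 + 1/2·1 = 1.
Similarly for Rh via the mother's Rh distribution: P(Rh-) = 3/4.
Independent loci: 1 × 3/4 = 3/4.

3/4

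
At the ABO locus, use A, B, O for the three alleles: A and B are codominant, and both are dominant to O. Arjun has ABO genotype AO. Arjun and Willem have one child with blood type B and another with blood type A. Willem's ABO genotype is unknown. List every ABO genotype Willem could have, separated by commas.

AB, BO

For each candidate genotype of Willem, check whether crossing it with AO can produce every observed child phenotype.
  AA → possible child types {A} ✗
  AB → possible child types {A, B, AB} ✓
  AO → possible child types {O, A} ✗
  BB → possible child types {B, AB} ✗
  BO → possible child types {O, A, B, AB} ✓
  OO → possible child types {O, A} ✗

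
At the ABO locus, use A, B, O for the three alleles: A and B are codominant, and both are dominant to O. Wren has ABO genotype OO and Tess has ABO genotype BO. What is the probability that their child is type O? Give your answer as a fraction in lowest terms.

1/2

ABO cross OO × BO → offspring phenotypes: 1/2 O, 1/2 B.
So P(type O) = 1/2.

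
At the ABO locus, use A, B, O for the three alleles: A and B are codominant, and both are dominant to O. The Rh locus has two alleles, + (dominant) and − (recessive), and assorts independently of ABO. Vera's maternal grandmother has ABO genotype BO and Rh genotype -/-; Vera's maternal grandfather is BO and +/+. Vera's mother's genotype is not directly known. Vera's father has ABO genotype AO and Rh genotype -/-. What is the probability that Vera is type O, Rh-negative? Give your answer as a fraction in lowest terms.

1/8

Vera's mother's ABO genotype from BO × BO: 1/4 BB, 1/2 BO, 1/4 OO.
Crossing each possibility with the father AO and summing P(type O): 1/4·0 + 1/2·1/4 + 1/4·1/2 = 1/4.
Similarly for Rh via the mother's Rh distribution: P(Rh-) = 1/2.
Independent loci: 1/4 × 1/2 = 1/8.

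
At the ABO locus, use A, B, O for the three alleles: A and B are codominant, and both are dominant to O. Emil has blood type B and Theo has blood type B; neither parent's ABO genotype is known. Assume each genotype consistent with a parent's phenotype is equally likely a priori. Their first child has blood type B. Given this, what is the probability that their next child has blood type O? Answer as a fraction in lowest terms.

Possible genotypes: Emil ∈ {BB, BO}; Theo ∈ {BB, BO}.
Weight each parental genotype pair by prior × P(type-B child):
  BB × BB: posterior weight 4/15; P(next child type O) = 0.
  BB × BO: posterior weight 4/15; P(next child type O) = 0.
  BO × BB: posterior weight 4/15; P(next child type O) = 0.
  BO × BO: posterior weight 1/5; P(next child type O) = 1/4.
Weighted sum = 1/20.

1/20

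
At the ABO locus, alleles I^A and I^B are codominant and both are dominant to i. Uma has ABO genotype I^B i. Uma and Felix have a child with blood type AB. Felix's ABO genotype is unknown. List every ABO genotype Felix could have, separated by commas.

I^A I^A, I^A I^B, I^A i

For each candidate genotype of Felix, check whether crossing it with I^B i can produce every observed child phenotype.
  I^A I^A → possible child types {A, AB} ✓
  I^A I^B → possible child types {A, B, AB} ✓
  I^A i → possible child types {O, A, B, AB} ✓
  I^B I^B → possible child types {B} ✗
  I^B i → possible child types {O, B} ✗
  i i → possible child types {O, B} ✗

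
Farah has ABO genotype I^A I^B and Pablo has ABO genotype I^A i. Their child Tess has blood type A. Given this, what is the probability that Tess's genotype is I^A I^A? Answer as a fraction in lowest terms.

Cross I^A I^B × I^A i → 1/4 I^A I^A, 1/4 I^A I^B, 1/4 I^A i, 1/4 I^B i.
Type-A genotypes among offspring: I^A I^A (1/4), I^A i (1/4); total 1/2.
P(I^A I^A | type A) = (1/4) / (1/2) = 1/2.

1/2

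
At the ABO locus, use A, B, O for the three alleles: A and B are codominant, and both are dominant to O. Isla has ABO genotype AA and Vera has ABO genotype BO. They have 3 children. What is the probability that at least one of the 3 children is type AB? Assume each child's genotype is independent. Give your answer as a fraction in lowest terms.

ABO cross AA × BO → 1/2 A, 1/2 AB.
So P(type AB) = 1/2 per child.
P(none) = (1/2)^3 = 1/8; P(at least one) = 1 − 1/8 = 7/8.

7/8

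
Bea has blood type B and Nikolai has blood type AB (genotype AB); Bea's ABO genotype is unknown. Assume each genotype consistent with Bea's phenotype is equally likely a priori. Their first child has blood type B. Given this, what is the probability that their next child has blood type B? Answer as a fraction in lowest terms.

Possible genotypes: Bea ∈ {BB, BO}; Nikolai ∈ {AB}.
Weight each parental genotype pair by prior × P(type-B child):
  BB × AB: posterior weight 1/2; P(next child type B) = 1/2.
  BO × AB: posterior weight 1/2; P(next child type B) = 1/2.
Weighted sum = 1/2.

1/2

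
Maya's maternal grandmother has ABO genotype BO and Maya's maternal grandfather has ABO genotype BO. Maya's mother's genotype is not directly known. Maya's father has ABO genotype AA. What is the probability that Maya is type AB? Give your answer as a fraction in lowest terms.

1/2

Maya's mother's ABO genotype from BO × BO: 1/4 BB, 1/2 BO, 1/4 OO.
Crossing each possibility with the father AA and summing P(type AB): 1/4·1 + 1/2·1/2 + 1/4·0 = 1/2.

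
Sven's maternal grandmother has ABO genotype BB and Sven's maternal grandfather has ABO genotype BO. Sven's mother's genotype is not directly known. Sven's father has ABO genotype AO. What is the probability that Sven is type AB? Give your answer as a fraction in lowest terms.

Sven's mother's ABO genotype from BB × BO: 1/2 BB, 1/2 BO.
Crossing each possibility with the father AO and summing P(type AB): 1/2·1/2 + 1/2·1/4 = 3/8.

3/8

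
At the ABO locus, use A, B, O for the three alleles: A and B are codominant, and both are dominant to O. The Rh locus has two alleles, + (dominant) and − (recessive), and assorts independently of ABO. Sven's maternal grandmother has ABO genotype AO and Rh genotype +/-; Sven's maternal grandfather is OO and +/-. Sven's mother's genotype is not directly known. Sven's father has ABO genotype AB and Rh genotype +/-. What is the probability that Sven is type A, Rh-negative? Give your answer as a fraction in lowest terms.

1/8

Sven's mother's ABO genotype from AO × OO: 1/2 AO, 1/2 OO.
Crossing each possibility with the father AB and summing P(type A): 1/2·1/2 + 1/2·1/2 = 1/2.
Similarly for Rh via the mother's Rh distribution: P(Rh-) = 1/4.
Independent loci: 1/2 × 1/4 = 1/8.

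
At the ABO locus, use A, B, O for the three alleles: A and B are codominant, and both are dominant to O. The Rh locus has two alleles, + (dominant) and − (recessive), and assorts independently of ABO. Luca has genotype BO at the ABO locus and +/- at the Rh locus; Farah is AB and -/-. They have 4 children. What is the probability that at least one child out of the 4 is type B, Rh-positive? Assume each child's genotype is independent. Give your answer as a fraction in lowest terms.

ABO cross BO × AB → 1/4 A, 1/2 B, 1/4 AB.
Rh cross +/- × -/- → 1/2 Rh+, 1/2 Rh-; so P(type B, Rh-positive) = 1/2 × 1/2 = 1/4 per child.
P(none) = (3/4)^4 = 81/256; P(at least one) = 1 − 81/256 = 175/256.

175/256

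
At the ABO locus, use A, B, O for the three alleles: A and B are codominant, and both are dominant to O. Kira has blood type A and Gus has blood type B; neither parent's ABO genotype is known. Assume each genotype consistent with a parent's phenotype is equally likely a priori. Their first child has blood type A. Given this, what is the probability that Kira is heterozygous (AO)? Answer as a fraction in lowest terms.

Possible genotypes: Kira ∈ {AA, AO}; Gus ∈ {BB, BO}.
Weight each parental genotype pair by prior × P(type-A child):
  AA × BO: posterior weight 2/3.
  AO × BO: posterior weight 1/3.
Sum the posterior weight over pairs where Kira is AO: 1/3.

1/3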